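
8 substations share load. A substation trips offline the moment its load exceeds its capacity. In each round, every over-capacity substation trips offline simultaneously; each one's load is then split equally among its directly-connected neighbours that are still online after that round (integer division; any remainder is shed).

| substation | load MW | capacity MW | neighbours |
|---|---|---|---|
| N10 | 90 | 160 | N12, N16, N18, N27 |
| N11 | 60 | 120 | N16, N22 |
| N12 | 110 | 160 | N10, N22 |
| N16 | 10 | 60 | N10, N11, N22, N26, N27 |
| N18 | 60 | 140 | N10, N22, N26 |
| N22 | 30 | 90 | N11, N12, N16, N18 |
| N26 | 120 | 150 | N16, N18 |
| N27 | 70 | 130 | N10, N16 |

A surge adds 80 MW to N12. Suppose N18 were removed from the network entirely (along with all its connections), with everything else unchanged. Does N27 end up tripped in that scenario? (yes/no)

yes

With N18 removed:
Round 1 — N12 at 190 > 160. N12 trips offline.
  N12 sheds 190 MW to N10, N22: 95 each.
    N10: 90+95 = 185 > 160
    N22: 30+95 = 125 > 90
Round 2 — N10, N22 trip offline.
  N10 sheds 185 MW to N16, N27: 92 each (1 lost).
    N16: 10+92 = 102 > 60
    N27: 70+92 = 162 > 130
  N22 sheds 125 MW to N11, N16: 62 each (1 lost).
    N11: 60+62 = 122 > 120
    N16: 102+62 = 164 > 60
Round 3 — N11, N16, N27 trip offline.
  N11 sheds 122 MW: no online neighbours, lost.
  N16 sheds 164 MW to N26: 164 each.
    N26: 120+164 = 284 > 150
  N27 sheds 162 MW: no online neighbours, lost.
Round 4 — N26 trips offline.
  N26 sheds 284 MW: no online neighbours, lost.
No further trips.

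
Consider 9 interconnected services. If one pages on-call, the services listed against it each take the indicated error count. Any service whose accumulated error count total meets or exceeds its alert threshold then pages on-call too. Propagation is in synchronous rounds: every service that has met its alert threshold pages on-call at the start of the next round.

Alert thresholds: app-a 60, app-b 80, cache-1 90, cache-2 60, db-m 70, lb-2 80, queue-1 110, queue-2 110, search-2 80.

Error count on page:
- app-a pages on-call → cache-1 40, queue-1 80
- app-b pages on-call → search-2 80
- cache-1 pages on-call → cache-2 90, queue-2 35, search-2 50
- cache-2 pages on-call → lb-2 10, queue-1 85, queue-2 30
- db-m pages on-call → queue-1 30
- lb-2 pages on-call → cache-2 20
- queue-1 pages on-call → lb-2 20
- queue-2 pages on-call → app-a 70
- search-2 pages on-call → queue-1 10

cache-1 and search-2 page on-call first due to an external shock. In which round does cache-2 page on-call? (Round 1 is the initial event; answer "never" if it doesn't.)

Round 1 — cache-1, search-2 page on-call (initial).
  cache-2: +90 → 90 ≥ 60
  queue-1: +10 → 10 < 110
  queue-2: +35 → 35 < 110
Round 2 — cache-2 pages on-call.
  lb-2: +10 → 10 < 80
  queue-1: +85 → 95 < 110
  queue-2: +30 → 65 < 110
No further pages.

2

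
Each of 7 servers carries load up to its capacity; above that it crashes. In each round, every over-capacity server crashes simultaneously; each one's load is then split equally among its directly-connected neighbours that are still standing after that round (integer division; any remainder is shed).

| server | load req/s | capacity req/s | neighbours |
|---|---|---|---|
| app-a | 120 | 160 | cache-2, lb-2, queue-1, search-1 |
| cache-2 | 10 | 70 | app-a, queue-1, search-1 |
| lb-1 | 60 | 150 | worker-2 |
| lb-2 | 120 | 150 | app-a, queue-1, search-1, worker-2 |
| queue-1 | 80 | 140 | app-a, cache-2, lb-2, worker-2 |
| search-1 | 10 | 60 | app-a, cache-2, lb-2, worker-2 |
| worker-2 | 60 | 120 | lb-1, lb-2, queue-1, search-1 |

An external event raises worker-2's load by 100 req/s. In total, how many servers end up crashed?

Round 1 — worker-2 at 160 > 120. worker-2 crashes.
  worker-2 sheds 160 req/s to lb-1, lb-2, queue-1, search-1: 40 each.
    lb-1: 60+40 = 100 ≤ 150
    lb-2: 120+40 = 160 > 150
    queue-1: 80+40 = 120 ≤ 140
    search-1: 10+40 = 50 ≤ 60
Round 2 — lb-2 crashes.
  lb-2 sheds 160 req/s to app-a, queue-1, search-1: 53 each (1 lost).
    app-a: 120+53 = 173 > 160
    queue-1: 120+53 = 173 > 140
    search-1: 50+53 = 103 > 60
Round 3 — app-a, queue-1, search-1 crash.
  app-a sheds 173 req/s to cache-2: 173 each.
    cache-2: 10+173 = 183 > 70
  queue-1 sheds 173 req/s to cache-2: 173 each.
    cache-2: 183+173 = 356 > 70
  search-1 sheds 103 req/s to cache-2: 103 each.
    cache-2: 356+103 = 459 > 70
Round 4 — cache-2 crashes.
  cache-2 sheds 459 req/s: no online neighbours, lost.
No further crashes.

6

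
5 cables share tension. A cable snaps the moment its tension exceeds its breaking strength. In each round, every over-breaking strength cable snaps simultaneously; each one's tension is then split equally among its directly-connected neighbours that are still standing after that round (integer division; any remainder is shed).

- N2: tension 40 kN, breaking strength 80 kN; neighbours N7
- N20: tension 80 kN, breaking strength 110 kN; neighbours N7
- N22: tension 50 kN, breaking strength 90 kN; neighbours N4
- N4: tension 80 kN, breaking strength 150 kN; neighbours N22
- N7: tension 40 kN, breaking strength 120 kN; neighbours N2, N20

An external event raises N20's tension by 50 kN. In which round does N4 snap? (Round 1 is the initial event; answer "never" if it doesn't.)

Round 1 — N20 at 130 > 110. N20 snaps.
  N20 sheds 130 kN to N7: 130 each.
    N7: 40+130 = 170 > 120
Round 2 — N7 snaps.
  N7 sheds 170 kN to N2: 170 each.
    N2: 40+170 = 210 > 80
Round 3 — N2 snaps.
  N2 sheds 210 kN: no online neighbours, lost.
No further breaks.

never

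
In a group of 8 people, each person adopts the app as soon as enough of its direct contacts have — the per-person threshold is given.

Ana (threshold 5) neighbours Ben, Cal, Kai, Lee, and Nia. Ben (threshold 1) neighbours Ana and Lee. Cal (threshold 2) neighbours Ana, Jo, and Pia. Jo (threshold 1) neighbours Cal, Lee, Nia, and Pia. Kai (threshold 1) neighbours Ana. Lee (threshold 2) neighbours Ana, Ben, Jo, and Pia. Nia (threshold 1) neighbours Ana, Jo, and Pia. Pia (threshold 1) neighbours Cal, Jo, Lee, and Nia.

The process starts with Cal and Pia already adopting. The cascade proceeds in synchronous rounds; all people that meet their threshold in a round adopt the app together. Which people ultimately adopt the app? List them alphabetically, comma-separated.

Ben, Cal, Jo, Lee, Nia, Pia

Round 1 — Cal, Pia adopt the app (initial).
Round 2 — checking thresholds:
  Ana: 1 of 5 neighbours < 5, holds.
  Jo: 2 of 4 neighbours ≥ 1, adopts the app.
  Lee: 1 of 4 neighbours < 2, holds.
  Nia: 1 of 3 neighbours ≥ 1, adopts the app.
Round 3 — checking thresholds:
  Ana: 2 of 5 neighbours < 5, holds.
  Lee: 2 of 4 neighbours ≥ 2, adopts the app.
Round 4 — checking thresholds:
  Ana: 3 of 5 neighbours < 5, holds.
  Ben: 1 of 2 neighbours ≥ 1, adopts the app.
Round 5 — no new adoptions; cascade stops.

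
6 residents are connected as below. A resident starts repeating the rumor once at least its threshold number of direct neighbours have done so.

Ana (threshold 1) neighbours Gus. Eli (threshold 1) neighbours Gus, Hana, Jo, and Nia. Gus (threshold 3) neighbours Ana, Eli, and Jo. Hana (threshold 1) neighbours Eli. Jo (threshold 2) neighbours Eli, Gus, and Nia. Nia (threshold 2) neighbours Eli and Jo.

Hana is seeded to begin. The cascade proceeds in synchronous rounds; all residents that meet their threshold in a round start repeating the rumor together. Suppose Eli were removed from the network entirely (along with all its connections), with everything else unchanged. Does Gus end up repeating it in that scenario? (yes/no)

no

With Eli removed:
Round 1 — Hana starts repeating the rumor (initial).
Round 2 — no new spreads; cascade stops.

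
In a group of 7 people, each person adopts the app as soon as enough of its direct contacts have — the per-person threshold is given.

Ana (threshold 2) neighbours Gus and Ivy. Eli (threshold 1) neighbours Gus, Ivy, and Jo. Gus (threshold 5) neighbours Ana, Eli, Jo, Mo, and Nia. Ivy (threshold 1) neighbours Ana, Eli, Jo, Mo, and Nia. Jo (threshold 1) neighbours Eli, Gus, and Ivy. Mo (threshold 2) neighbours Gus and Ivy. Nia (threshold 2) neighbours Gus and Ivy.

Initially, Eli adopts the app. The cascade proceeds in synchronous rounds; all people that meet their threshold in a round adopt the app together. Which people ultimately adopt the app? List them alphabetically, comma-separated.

Eli, Ivy, Jo

Round 1 — Eli adopts the app (initial).
Round 2 — checking thresholds:
  Gus: 1 of 5 neighbours < 5, holds.
  Ivy: 1 of 5 neighbours ≥ 1, adopts the app.
  Jo: 1 of 3 neighbours ≥ 1, adopts the app.
Round 3 — no new adoptions; cascade stops.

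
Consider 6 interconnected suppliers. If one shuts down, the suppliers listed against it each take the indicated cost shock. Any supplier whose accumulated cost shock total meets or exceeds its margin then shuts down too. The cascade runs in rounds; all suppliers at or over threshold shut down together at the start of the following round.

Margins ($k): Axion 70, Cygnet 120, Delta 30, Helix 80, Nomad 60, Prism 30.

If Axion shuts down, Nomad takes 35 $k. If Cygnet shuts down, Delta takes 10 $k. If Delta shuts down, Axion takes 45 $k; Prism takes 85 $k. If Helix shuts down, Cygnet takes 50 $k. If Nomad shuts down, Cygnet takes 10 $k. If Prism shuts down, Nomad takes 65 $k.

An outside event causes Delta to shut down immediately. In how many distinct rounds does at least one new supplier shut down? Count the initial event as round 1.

3

Round 1 — Delta shuts down (initial).
  Axion: +45 → 45 < 70
  Prism: +85 → 85 ≥ 30
Round 2 — Prism shuts down.
  Nomad: +65 → 65 ≥ 60
Round 3 — Nomad shuts down.
  Cygnet: +10 → 10 < 120
No further shutdowns.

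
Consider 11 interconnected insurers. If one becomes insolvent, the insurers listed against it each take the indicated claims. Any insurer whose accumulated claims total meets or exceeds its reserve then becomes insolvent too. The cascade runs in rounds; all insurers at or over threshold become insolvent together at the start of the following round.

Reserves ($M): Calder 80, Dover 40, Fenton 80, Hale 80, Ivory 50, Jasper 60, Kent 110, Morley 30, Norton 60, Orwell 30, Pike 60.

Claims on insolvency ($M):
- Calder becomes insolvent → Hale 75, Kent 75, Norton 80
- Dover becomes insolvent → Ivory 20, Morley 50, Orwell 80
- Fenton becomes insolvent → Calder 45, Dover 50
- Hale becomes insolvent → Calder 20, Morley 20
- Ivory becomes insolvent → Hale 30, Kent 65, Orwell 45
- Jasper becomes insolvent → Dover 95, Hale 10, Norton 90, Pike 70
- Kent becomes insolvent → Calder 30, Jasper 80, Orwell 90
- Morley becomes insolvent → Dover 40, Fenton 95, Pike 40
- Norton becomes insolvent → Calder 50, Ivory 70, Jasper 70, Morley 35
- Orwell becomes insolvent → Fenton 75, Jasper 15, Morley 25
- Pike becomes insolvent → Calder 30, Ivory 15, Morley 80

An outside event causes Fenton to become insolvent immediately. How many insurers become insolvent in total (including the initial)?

Round 1 — Fenton becomes insolvent (initial).
  Calder: +45 → 45 < 80
  Dover: +50 → 50 ≥ 40
Round 2 — Dover becomes insolvent.
  Ivory: +20 → 20 < 50
  Morley: +50 → 50 ≥ 30
  Orwell: +80 → 80 ≥ 30
Round 3 — Morley, Orwell become insolvent.
  Jasper: +15 → 15 < 60
  Pike: +40 → 40 < 60
No further insolvencies.

4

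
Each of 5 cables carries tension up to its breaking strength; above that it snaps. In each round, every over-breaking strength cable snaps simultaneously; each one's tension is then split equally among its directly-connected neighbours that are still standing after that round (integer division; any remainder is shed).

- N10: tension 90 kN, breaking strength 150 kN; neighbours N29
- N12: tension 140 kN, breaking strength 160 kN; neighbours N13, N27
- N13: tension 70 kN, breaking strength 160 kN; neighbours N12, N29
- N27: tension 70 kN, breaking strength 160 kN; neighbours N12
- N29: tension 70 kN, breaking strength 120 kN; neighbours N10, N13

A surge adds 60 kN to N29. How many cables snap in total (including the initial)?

Round 1 — N29 at 130 > 120. N29 snaps.
  N29 sheds 130 kN to N10, N13: 65 each.
    N10: 90+65 = 155 > 150
    N13: 70+65 = 135 ≤ 160
Round 2 — N10 snaps.
  N10 sheds 155 kN: no online neighbours, lost.
No further breaks.

2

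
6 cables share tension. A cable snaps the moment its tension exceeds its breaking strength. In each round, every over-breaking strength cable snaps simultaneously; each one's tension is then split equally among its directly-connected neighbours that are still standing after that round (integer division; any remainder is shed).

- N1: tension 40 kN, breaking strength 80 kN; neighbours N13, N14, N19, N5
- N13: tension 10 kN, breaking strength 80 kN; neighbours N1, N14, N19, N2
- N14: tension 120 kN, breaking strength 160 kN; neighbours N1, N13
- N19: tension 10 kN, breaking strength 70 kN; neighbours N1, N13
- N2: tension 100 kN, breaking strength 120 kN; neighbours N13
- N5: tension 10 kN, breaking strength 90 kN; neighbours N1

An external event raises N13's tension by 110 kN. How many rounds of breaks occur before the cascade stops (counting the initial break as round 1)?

2

Round 1 — N13 at 120 > 80. N13 snaps.
  N13 sheds 120 kN to N1, N14, N19, N2: 30 each.
    N1: 40+30 = 70 ≤ 80
    N14: 120+30 = 150 ≤ 160
    N19: 10+30 = 40 ≤ 70
    N2: 100+30 = 130 > 120
Round 2 — N2 snaps.
  N2 sheds 130 kN: no online neighbours, lost.
No further breaks.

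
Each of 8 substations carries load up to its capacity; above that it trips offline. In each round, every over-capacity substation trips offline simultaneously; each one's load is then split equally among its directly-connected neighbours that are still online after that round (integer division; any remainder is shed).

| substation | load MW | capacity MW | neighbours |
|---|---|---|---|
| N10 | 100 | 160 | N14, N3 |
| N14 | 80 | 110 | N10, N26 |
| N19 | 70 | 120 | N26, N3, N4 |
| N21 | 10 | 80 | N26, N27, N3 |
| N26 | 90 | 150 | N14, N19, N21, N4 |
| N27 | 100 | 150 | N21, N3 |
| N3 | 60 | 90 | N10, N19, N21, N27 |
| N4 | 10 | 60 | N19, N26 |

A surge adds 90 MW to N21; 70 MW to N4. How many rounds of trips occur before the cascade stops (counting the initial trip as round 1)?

Round 1 — N21 at 100 > 80; N4 at 80 > 60. N21, N4 trip offline.
  N21 sheds 100 MW to N26, N27, N3: 33 each (1 lost).
    N26: 90+33 = 123 ≤ 150
    N27: 100+33 = 133 ≤ 150
    N3: 60+33 = 93 > 90
  N4 sheds 80 MW to N19, N26: 40 each.
    N19: 70+40 = 110 ≤ 120
    N26: 123+40 = 163 > 150
Round 2 — N26, N3 trip offline.
  N26 sheds 163 MW to N14, N19: 81 each (1 lost).
    N14: 80+81 = 161 > 110
    N19: 110+81 = 191 > 120
  N3 sheds 93 MW to N10, N19, N27: 31 each.
    N10: 100+31 = 131 ≤ 160
    N19: 191+31 = 222 > 120
    N27: 133+31 = 164 > 150
Round 3 — N14, N19, N27 trip offline.
  N14 sheds 161 MW to N10: 161 each.
    N10: 131+161 = 292 > 160
  N19 sheds 222 MW: no online neighbours, lost.
  N27 sheds 164 MW: no online neighbours, lost.
Round 4 — N10 trips offline.
  N10 sheds 292 MW: no online neighbours, lost.
No further trips.

4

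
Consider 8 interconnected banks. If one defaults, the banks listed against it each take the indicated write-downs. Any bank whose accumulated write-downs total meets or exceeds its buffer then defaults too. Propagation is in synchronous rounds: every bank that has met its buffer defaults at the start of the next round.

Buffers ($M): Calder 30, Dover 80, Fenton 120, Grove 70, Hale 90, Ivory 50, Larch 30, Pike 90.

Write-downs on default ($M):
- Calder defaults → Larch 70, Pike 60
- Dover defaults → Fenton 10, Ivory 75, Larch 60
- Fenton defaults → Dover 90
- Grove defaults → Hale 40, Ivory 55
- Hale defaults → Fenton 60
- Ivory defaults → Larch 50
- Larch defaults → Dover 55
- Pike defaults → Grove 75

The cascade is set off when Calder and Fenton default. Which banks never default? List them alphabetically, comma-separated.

Round 1 — Calder, Fenton default (initial).
  Dover: +90 → 90 ≥ 80
  Larch: +70 → 70 ≥ 30
  Pike: +60 → 60 < 90
Round 2 — Dover, Larch default.
  Ivory: +75 → 75 ≥ 50
Round 3 — Ivory defaults.
No further defaults.

Grove, Hale, Pike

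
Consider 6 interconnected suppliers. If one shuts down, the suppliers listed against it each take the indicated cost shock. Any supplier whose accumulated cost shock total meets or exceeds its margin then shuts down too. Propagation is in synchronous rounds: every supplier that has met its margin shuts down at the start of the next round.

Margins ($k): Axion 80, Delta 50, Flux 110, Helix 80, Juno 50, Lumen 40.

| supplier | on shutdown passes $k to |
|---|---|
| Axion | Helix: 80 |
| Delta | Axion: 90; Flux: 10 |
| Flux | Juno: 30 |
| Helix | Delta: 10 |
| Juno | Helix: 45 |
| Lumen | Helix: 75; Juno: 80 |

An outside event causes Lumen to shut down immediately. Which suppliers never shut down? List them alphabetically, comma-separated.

Axion, Delta, Flux

Round 1 — Lumen shuts down (initial).
  Helix: +75 → 75 < 80
  Juno: +80 → 80 ≥ 50
Round 2 — Juno shuts down.
  Helix: +45 → 120 ≥ 80
Round 3 — Helix shuts down.
  Delta: +10 → 10 < 50
No further shutdowns.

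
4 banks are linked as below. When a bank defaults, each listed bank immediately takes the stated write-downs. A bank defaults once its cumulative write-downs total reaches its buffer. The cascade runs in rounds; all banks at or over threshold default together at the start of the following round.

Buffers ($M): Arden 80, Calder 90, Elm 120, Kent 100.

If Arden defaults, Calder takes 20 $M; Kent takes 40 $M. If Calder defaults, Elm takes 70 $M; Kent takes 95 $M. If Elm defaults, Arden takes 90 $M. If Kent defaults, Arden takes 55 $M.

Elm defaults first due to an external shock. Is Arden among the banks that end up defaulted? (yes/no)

Round 1 — Elm defaults (initial).
  Arden: +90 → 90 ≥ 80
Round 2 — Arden defaults.
  Calder: +20 → 20 < 90
  Kent: +40 → 40 < 100
No further defaults.

yes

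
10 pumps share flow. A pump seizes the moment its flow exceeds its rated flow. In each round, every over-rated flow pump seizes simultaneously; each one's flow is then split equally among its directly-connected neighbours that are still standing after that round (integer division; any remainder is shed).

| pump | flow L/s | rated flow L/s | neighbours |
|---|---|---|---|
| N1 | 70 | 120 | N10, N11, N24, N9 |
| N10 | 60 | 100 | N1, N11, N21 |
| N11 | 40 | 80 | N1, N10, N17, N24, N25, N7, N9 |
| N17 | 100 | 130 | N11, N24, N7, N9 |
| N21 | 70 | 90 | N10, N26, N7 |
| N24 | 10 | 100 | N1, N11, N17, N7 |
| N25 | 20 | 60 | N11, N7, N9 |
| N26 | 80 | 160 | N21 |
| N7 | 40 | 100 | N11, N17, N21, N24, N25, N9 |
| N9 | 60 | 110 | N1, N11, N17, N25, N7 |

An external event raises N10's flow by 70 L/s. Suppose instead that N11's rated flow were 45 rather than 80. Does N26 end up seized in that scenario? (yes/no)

With N11's rated flow at 45:
Round 1 — N10 at 130 > 100. N10 seizes.
  N10 sheds 130 L/s to N1, N11, N21: 43 each (1 lost).
    N1: 70+43 = 113 ≤ 120
    N11: 40+43 = 83 > 45
    N21: 70+43 = 113 > 90
Round 2 — N11, N21 seize.
  N11 sheds 83 L/s to N1, N17, N24, N25, N7, N9: 13 each (5 lost).
    N1: 113+13 = 126 > 120
    N17: 100+13 = 113 ≤ 130
    N24: 10+13 = 23 ≤ 100
    N25: 20+13 = 33 ≤ 60
    N7: 40+13 = 53 ≤ 100
    N9: 60+13 = 73 ≤ 110
  N21 sheds 113 L/s to N26, N7: 56 each (1 lost).
    N26: 80+56 = 136 ≤ 160
    N7: 53+56 = 109 > 100
Round 3 — N1, N7 seize.
  N1 sheds 126 L/s to N24, N9: 63 each.
    N24: 23+63 = 86 ≤ 100
    N9: 73+63 = 136 > 110
  N7 sheds 109 L/s to N17, N24, N25, N9: 27 each (1 lost).
    N17: 113+27 = 140 > 130
    N24: 86+27 = 113 > 100
    N25: 33+27 = 60 ≤ 60
    N9: 136+27 = 163 > 110
Round 4 — N17, N24, N9 seize.
  N17 sheds 140 L/s: no online neighbours, lost.
  N24 sheds 113 L/s: no online neighbours, lost.
  N9 sheds 163 L/s to N25: 163 each.
    N25: 60+163 = 223 > 60
Round 5 — N25 seizes.
  N25 sheds 223 L/s: no online neighbours, lost.
No further seizures.

no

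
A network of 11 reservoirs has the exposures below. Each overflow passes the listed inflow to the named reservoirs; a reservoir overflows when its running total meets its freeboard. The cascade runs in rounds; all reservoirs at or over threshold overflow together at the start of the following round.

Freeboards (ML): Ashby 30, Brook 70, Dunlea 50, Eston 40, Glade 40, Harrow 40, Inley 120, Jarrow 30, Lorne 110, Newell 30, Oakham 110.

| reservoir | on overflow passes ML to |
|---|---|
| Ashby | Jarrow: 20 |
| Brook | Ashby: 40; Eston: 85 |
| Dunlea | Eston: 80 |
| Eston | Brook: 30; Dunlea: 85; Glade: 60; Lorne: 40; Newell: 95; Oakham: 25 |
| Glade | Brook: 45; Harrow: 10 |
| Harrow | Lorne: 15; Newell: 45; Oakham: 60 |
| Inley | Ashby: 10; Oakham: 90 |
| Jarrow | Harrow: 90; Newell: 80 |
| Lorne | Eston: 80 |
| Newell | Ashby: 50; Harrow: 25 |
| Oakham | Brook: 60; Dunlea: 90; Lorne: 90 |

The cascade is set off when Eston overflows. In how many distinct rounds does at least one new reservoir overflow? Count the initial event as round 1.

3

Round 1 — Eston overflows (initial).
  Brook: +30 → 30 < 70
  Dunlea: +85 → 85 ≥ 50
  Glade: +60 → 60 ≥ 40
  Lorne: +40 → 40 < 110
  Newell: +95 → 95 ≥ 30
  Oakham: +25 → 25 < 110
Round 2 — Dunlea, Glade, Newell overflow.
  Ashby: +50 → 50 ≥ 30
  Brook: +45 → 75 ≥ 70
  Harrow: +10+25 → 35 < 40
Round 3 — Ashby, Brook overflow.
  Jarrow: +20 → 20 < 30
No further overflows.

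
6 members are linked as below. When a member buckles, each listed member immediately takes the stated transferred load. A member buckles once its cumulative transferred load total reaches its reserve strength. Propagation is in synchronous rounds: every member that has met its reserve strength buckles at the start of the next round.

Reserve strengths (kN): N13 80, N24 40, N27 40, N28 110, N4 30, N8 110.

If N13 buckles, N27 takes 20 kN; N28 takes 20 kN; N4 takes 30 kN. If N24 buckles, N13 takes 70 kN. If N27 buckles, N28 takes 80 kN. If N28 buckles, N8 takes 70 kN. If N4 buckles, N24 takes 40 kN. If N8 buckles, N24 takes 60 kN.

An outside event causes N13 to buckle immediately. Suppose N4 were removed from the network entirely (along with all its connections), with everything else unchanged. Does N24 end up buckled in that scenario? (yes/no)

With N4 removed:
Round 1 — N13 buckles (initial).
  N27: +20 → 20 < 40
  N28: +20 → 20 < 110
No further bucklings.

no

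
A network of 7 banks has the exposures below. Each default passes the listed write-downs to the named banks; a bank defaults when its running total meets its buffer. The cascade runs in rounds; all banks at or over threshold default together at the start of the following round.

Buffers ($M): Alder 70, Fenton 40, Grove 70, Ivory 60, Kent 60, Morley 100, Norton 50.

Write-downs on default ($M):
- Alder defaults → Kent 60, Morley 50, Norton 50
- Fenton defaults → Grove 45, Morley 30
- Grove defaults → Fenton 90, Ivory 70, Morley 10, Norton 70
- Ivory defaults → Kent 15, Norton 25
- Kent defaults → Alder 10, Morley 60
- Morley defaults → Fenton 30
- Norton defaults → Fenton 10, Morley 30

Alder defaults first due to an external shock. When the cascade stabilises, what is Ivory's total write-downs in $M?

0

Round 1 — Alder defaults (initial).
  Kent: +60 → 60 ≥ 60
  Morley: +50 → 50 < 100
  Norton: +50 → 50 ≥ 50
Round 2 — Kent, Norton default.
  Fenton: +10 → 10 < 40
  Morley: +60+30 → 140 ≥ 100
Round 3 — Morley defaults.
  Fenton: +30 → 40 ≥ 40
Round 4 — Fenton defaults.
  Grove: +45 → 45 < 70
No further defaults.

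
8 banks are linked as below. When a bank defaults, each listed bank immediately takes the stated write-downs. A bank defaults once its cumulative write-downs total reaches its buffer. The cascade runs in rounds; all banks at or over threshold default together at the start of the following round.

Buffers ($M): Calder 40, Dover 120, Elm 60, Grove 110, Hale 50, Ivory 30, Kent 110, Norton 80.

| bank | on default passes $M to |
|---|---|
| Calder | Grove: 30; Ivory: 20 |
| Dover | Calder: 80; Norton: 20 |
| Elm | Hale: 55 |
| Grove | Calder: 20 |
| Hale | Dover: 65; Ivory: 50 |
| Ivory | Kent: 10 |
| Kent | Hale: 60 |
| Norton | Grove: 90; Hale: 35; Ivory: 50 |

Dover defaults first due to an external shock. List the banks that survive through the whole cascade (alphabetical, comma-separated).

Round 1 — Dover defaults (initial).
  Calder: +80 → 80 ≥ 40
  Norton: +20 → 20 < 80
Round 2 — Calder defaults.
  Grove: +30 → 30 < 110
  Ivory: +20 → 20 < 30
No further defaults.

Elm, Grove, Hale, Ivory, Kent, Norton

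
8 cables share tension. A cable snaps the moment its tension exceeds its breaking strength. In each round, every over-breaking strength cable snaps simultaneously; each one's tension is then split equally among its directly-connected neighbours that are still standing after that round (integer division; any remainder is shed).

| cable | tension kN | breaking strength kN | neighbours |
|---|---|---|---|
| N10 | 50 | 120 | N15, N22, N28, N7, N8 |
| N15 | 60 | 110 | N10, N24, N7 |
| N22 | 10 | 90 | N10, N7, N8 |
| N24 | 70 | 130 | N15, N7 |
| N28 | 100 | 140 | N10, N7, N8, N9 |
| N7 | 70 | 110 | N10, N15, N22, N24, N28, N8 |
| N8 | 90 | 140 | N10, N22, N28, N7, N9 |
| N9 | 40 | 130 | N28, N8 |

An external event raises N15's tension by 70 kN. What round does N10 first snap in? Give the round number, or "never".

Round 1 — N15 at 130 > 110. N15 snaps.
  N15 sheds 130 kN to N10, N24, N7: 43 each (1 lost).
    N10: 50+43 = 93 ≤ 120
    N24: 70+43 = 113 ≤ 130
    N7: 70+43 = 113 > 110
Round 2 — N7 snaps.
  N7 sheds 113 kN to N10, N22, N24, N28, N8: 22 each (3 lost).
    N10: 93+22 = 115 ≤ 120
    N22: 10+22 = 32 ≤ 90
    N24: 113+22 = 135 > 130
    N28: 100+22 = 122 ≤ 140
    N8: 90+22 = 112 ≤ 140
Round 3 — N24 snaps.
  N24 sheds 135 kN: no online neighbours, lost.
No further breaks.

never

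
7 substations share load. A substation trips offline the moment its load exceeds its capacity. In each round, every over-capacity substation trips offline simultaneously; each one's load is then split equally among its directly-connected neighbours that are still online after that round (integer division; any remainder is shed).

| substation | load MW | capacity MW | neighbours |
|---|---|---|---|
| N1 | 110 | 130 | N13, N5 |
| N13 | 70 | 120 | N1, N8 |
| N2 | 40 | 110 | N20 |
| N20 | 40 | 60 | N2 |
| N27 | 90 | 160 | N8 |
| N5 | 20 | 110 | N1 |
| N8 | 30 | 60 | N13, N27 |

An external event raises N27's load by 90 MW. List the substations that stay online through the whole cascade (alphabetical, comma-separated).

N2, N20

Round 1 — N27 at 180 > 160. N27 trips offline.
  N27 sheds 180 MW to N8: 180 each.
    N8: 30+180 = 210 > 60
Round 2 — N8 trips offline.
  N8 sheds 210 MW to N13: 210 each.
    N13: 70+210 = 280 > 120
Round 3 — N13 trips offline.
  N13 sheds 280 MW to N1: 280 each.
    N1: 110+280 = 390 > 130
Round 4 — N1 trips offline.
  N1 sheds 390 MW to N5: 390 each.
    N5: 20+390 = 410 > 110
Round 5 — N5 trips offline.
  N5 sheds 410 MW: no online neighbours, lost.
No further trips.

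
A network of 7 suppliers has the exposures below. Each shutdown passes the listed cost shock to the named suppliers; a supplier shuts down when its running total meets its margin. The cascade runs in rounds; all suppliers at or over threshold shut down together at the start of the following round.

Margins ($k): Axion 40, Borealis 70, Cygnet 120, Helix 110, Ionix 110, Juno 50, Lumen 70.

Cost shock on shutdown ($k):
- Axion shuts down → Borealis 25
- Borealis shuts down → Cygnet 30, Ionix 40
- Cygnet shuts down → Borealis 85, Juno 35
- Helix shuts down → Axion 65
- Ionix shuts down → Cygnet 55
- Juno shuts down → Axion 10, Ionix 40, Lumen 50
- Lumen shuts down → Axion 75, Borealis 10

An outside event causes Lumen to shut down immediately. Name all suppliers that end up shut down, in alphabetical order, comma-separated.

Round 1 — Lumen shuts down (initial).
  Axion: +75 → 75 ≥ 40
  Borealis: +10 → 10 < 70
Round 2 — Axion shuts down.
  Borealis: +25 → 35 < 70
No further shutdowns.

Axion, Lumen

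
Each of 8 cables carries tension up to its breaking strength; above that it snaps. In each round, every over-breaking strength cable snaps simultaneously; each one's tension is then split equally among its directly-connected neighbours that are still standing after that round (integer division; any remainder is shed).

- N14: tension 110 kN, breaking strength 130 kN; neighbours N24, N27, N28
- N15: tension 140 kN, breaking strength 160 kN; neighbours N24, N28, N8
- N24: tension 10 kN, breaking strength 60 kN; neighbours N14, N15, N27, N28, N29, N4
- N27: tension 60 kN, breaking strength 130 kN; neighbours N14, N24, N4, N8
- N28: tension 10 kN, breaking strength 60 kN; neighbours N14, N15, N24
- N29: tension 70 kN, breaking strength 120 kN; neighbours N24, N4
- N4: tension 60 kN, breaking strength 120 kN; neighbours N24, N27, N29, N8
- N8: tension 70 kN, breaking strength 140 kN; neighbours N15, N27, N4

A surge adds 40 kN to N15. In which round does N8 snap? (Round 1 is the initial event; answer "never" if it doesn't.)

5

Round 1 — N15 at 180 > 160. N15 snaps.
  N15 sheds 180 kN to N24, N28, N8: 60 each.
    N24: 10+60 = 70 > 60
    N28: 10+60 = 70 > 60
    N8: 70+60 = 130 ≤ 140
Round 2 — N24, N28 snap.
  N24 sheds 70 kN to N14, N27, N29, N4: 17 each (2 lost).
    N14: 110+17 = 127 ≤ 130
    N27: 60+17 = 77 ≤ 130
    N29: 70+17 = 87 ≤ 120
    N4: 60+17 = 77 ≤ 120
  N28 sheds 70 kN to N14: 70 each.
    N14: 127+70 = 197 > 130
Round 3 — N14 snaps.
  N14 sheds 197 kN to N27: 197 each.
    N27: 77+197 = 274 > 130
Round 4 — N27 snaps.
  N27 sheds 274 kN to N4, N8: 137 each.
    N4: 77+137 = 214 > 120
    N8: 130+137 = 267 > 140
Round 5 — N4, N8 snap.
  N4 sheds 214 kN to N29: 214 each.
    N29: 87+214 = 301 > 120
  N8 sheds 267 kN: no online neighbours, lost.
Round 6 — N29 snaps.
  N29 sheds 301 kN: no online neighbours, lost.
No further breaks.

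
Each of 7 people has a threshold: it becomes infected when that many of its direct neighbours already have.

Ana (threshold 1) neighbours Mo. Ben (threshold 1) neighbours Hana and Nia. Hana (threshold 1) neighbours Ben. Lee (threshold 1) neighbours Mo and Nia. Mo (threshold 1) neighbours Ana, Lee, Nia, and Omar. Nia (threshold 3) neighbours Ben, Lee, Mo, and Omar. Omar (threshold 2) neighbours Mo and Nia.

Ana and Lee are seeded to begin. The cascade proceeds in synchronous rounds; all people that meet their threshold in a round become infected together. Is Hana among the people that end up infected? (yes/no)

Round 1 — Ana, Lee become infected (initial).
Round 2 — checking thresholds:
  Mo: 2 of 4 neighbours ≥ 1, becomes infected.
  Nia: 1 of 4 neighbours < 3, below threshold.
Round 3 — no new infections; cascade stops.

no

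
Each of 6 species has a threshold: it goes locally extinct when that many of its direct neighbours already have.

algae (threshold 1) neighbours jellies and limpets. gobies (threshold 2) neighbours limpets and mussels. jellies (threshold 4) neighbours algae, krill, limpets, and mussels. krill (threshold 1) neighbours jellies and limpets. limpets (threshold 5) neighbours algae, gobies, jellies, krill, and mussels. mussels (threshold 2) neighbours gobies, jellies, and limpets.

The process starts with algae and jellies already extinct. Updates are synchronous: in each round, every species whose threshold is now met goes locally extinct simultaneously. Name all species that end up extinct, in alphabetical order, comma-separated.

Round 1 — algae, jellies go locally extinct (initial).
Round 2 — checking thresholds:
  krill: 1 of 2 neighbours ≥ 1, goes locally extinct.
  limpets: 2 of 5 neighbours < 5, not yet.
  mussels: 1 of 3 neighbours < 2, not yet.
Round 3 — no new extinctions; cascade stops.

algae, jellies, krill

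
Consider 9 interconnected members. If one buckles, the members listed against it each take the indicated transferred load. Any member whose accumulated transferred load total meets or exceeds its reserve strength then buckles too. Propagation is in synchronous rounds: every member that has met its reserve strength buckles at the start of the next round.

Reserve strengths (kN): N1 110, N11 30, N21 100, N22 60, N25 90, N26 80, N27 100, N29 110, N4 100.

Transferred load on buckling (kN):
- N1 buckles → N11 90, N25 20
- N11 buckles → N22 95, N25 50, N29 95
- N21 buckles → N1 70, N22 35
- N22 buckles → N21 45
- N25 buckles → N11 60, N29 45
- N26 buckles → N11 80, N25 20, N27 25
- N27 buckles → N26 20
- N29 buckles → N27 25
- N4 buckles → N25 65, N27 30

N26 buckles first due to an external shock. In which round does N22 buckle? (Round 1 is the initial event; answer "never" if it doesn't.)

3

Round 1 — N26 buckles (initial).
  N11: +80 → 80 ≥ 30
  N25: +20 → 20 < 90
  N27: +25 → 25 < 100
Round 2 — N11 buckles.
  N22: +95 → 95 ≥ 60
  N25: +50 → 70 < 90
  N29: +95 → 95 < 110
Round 3 — N22 buckles.
  N21: +45 → 45 < 100
No further bucklings.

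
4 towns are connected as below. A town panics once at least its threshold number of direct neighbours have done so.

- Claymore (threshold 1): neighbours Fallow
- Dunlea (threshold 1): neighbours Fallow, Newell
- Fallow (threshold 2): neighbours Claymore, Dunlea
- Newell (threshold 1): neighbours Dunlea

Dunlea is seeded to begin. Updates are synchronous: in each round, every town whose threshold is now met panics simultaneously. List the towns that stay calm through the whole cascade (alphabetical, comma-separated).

Round 1 — Dunlea panics (initial).
Round 2 — checking thresholds:
  Fallow: 1 of 2 neighbours < 2, holds.
  Newell: 1 of 1 neighbours ≥ 1, panics.
Round 3 — no new panics; cascade stops.

Claymore, Fallow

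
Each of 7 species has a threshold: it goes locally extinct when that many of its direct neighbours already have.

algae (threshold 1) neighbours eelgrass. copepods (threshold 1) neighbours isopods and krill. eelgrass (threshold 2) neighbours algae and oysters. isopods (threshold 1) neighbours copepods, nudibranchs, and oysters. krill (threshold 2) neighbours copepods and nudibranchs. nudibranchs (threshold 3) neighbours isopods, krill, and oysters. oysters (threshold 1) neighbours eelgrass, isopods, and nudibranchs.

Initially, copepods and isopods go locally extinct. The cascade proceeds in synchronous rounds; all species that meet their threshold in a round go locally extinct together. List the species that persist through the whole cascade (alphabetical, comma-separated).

algae, eelgrass, krill, nudibranchs

Round 1 — copepods, isopods go locally extinct (initial).
Round 2 — checking thresholds:
  krill: 1 of 2 neighbours < 2, not yet.
  nudibranchs: 1 of 3 neighbours < 3, not yet.
  oysters: 1 of 3 neighbours ≥ 1, goes locally extinct.
Round 3 — no new extinctions; cascade stops.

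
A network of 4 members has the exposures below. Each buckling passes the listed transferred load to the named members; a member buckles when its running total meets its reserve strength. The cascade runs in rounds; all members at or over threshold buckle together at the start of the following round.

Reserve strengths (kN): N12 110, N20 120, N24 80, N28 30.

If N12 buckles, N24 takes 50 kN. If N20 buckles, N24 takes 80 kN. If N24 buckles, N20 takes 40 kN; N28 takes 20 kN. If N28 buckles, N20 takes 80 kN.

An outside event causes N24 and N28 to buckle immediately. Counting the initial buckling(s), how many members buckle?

Round 1 — N24, N28 buckle (initial).
  N20: +40+80 → 120 ≥ 120
Round 2 — N20 buckles.
No further bucklings.

3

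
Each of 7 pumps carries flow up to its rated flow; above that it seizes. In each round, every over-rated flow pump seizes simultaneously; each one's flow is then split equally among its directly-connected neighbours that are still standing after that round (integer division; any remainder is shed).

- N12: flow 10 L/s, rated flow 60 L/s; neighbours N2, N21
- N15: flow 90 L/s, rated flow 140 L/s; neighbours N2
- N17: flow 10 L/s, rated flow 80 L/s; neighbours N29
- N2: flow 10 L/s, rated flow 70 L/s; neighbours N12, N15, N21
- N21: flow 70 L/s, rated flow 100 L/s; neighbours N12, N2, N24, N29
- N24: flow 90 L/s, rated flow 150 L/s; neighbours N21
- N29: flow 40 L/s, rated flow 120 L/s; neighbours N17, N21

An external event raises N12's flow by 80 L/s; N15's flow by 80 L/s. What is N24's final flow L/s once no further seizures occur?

147

Round 1 — N12 at 90 > 60; N15 at 170 > 140. N12, N15 seize.
  N12 sheds 90 L/s to N2, N21: 45 each.
    N2: 10+45 = 55 ≤ 70
    N21: 70+45 = 115 > 100
  N15 sheds 170 L/s to N2: 170 each.
    N2: 55+170 = 225 > 70
Round 2 — N2, N21 seize.
  N2 sheds 225 L/s: no online neighbours, lost.
  N21 sheds 115 L/s to N24, N29: 57 each (1 lost).
    N24: 90+57 = 147 ≤ 150
    N29: 40+57 = 97 ≤ 120
No further seizures.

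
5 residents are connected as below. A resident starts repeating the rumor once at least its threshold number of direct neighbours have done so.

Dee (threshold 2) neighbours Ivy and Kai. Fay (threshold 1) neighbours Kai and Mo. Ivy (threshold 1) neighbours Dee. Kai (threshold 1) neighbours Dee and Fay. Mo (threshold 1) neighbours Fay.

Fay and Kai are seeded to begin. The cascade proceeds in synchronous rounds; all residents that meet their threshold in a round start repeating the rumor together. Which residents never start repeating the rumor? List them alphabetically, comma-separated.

Dee, Ivy

Round 1 — Fay, Kai start repeating the rumor (initial).
Round 2 — checking thresholds:
  Dee: 1 of 2 neighbours < 2, below threshold.
  Mo: 1 of 1 neighbours ≥ 1, starts repeating the rumor.
Round 3 — no new spreads; cascade stops.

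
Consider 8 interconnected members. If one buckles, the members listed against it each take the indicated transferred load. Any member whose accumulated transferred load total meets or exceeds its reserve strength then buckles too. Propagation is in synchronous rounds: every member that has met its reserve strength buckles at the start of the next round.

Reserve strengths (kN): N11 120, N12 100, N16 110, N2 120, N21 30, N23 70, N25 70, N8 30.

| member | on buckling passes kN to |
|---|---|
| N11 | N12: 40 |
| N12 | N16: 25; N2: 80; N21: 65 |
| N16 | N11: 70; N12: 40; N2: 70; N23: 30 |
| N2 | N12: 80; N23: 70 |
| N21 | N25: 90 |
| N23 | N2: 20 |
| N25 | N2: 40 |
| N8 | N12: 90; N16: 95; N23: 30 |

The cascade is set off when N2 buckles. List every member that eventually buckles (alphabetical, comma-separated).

N2, N23

Round 1 — N2 buckles (initial).
  N12: +80 → 80 < 100
  N23: +70 → 70 ≥ 70
Round 2 — N23 buckles.
No further bucklings.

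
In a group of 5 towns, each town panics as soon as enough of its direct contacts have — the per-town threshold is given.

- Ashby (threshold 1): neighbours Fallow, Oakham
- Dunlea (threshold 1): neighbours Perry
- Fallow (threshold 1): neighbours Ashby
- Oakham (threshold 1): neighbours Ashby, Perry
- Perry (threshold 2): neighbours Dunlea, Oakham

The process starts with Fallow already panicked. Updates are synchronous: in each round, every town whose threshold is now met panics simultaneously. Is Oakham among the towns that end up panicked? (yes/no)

Round 1 — Fallow panics (initial).
Round 2 — checking thresholds:
  Ashby: 1 of 2 neighbours ≥ 1, panics.
Round 3 — checking thresholds:
  Oakham: 1 of 2 neighbours ≥ 1, panics.
Round 4 — no new panics; cascade stops.

yes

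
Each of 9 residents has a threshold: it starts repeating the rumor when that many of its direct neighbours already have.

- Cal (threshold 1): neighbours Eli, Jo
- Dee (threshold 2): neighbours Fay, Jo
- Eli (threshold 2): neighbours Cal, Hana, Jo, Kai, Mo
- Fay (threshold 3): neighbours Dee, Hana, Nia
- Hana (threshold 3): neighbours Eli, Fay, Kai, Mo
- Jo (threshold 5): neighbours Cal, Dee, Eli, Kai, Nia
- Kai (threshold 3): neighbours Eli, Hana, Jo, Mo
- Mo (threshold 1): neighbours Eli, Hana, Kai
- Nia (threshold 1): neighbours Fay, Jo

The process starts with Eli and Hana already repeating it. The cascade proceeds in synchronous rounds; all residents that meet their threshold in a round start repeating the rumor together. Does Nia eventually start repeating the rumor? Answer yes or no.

Round 1 — Eli, Hana start repeating the rumor (initial).
Round 2 — checking thresholds:
  Cal: 1 of 2 neighbours ≥ 1, starts repeating the rumor.
  Fay: 1 of 3 neighbours < 3, holds.
  Jo: 1 of 5 neighbours < 5, holds.
  Kai: 2 of 4 neighbours < 3, holds.
  Mo: 2 of 3 neighbours ≥ 1, starts repeating the rumor.
Round 3 — checking thresholds:
  Fay: 1 of 3 neighbours < 3, holds.
  Jo: 2 of 5 neighbours < 5, holds.
  Kai: 3 of 4 neighbours ≥ 3, starts repeating the rumor.
Round 4 — no new spreads; cascade stops.

no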